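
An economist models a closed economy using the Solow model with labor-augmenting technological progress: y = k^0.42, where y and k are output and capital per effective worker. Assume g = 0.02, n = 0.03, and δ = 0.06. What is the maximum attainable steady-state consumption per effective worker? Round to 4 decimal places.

The effective depreciation rate is n + g + δ = 0.03 + 0.02 + 0.06 = 0.11.
Maximizing c = f(k) − (n+g+δ)·k gives f'(k) = n+g+δ, i.e. 0.42·k^(0.42−1) = 0.11, so k_gold = (0.42/0.11)^(1/0.58) ≈ 10.0740.
y_gold = 10.0740^0.42 ≈ 2.6384.
c_gold = y_gold − (n+g+δ)·k_gold = 2.6384 − 0.11·10.0740 ≈ 1.5303.

c_gold ≈ 1.5303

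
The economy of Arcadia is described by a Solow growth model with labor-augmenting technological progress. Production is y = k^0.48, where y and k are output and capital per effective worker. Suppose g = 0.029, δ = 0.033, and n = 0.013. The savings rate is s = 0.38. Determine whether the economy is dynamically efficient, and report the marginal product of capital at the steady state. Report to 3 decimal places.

Capital per effective worker breaks even when investment replaces (n + g + δ)·k; here n + g + δ = 0.075.
Steady-state k*: s·k^0.48 = 0.075·k gives k* = (0.38/0.075)^(1/0.52) ≈ 22.6587.
MPK = 0.48·22.6587^(-0.52) ≈ 0.0947.
MPK > n+g+δ = 0.075, so the economy is dynamically efficient (under-saving).

dynamically efficient; MPK ≈ 0.095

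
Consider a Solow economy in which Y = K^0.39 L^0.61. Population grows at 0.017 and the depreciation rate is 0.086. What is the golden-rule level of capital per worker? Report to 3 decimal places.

k_gold ≈ 8.870

n + δ = 0.017 + 0.086 = 0.103.
Golden rule sets MPK = n+δ: 0.39·k^(0.39−1) = 0.103, so k_gold = (0.39/0.103)^(1/0.61) ≈ 8.8698.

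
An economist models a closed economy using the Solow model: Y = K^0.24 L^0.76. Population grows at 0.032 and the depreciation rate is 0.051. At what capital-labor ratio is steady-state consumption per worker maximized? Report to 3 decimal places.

k_gold ≈ 4.043

Capital per worker breaks even when investment replaces (n + δ)·k; here n + δ = 0.083.
Setting f'(k) = n+δ gives 0.24·k^(0.24−1) = 0.083, hence k_gold = (0.24/0.083)^(1/0.76) ≈ 4.0435.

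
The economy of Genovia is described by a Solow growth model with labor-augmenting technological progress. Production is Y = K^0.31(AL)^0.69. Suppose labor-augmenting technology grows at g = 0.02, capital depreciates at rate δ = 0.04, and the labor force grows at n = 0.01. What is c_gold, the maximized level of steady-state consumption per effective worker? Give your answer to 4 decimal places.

c_gold ≈ 1.3465

The effective depreciation rate is n + g + δ = 0.01 + 0.02 + 0.04 = 0.07.
Golden rule sets MPK = n+g+δ: 0.31·k^(0.31−1) = 0.07, so k_gold = (0.31/0.07)^(1/0.69) ≈ 8.6420.
y_gold = 8.6420^0.31 ≈ 1.9514.
c_gold = y_gold − (n+g+δ)·k_gold = 1.9514 − 0.07·8.6420 ≈ 1.3465.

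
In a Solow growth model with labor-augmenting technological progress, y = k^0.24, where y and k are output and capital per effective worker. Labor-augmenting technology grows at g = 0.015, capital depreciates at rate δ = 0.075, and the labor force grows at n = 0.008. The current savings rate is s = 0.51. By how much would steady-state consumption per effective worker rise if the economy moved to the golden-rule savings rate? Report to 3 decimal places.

The effective depreciation rate is n + g + δ = 0.008 + 0.015 + 0.075 = 0.098.
Current steady state (s = 0.51): k* = (0.51/0.098)^(1/0.76) ≈ 8.7611, y* = 8.7611^0.24 ≈ 1.6835, c* = (1−0.51)·1.6835 ≈ 0.8249.
At the golden rule the marginal product of capital equals n+g+δ: 0.24·k^(0.24−1) = 0.098. Solving, k_gold = (0.24/0.098)^(1/0.76) ≈ 3.2495.
y_gold = 3.2495^0.24 ≈ 1.3269, c_gold = y_gold − 0.098·k_gold ≈ 1.0084.
Gain: Δc = 1.0084 − 0.8249 ≈ 0.1835.

Δc ≈ 0.184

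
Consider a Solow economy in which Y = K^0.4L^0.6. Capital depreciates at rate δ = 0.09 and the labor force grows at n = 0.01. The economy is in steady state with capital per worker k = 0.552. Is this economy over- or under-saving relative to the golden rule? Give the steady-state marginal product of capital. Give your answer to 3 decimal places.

under-saving; MPK ≈ 0.571

Capital per worker breaks even when investment replaces (n + δ)·k; here n + δ = 0.1.
MPK = 0.4·k^(0.4−1) = 0.4·0.552^(-0.6) ≈ 0.5713.
MPK > 0.1, so the economy is dynamically efficient (under-saving).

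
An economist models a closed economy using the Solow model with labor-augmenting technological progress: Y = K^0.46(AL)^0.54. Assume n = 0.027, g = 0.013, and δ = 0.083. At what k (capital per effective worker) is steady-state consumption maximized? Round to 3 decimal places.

k_gold ≈ 11.504

n + g + δ = 0.027 + 0.013 + 0.083 = 0.123.
Golden rule sets MPK = n+g+δ: 0.46·k^(0.46−1) = 0.123, so k_gold = (0.46/0.123)^(1/0.54) ≈ 11.5037.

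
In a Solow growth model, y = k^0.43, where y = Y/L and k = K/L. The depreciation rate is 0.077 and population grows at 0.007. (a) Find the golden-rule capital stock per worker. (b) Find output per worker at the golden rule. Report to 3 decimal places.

The effective depreciation rate is n + δ = 0.007 + 0.077 = 0.084.
Golden rule sets MPK = n+δ: 0.43·k^(0.43−1) = 0.084, so k_gold = (0.43/0.084)^(1/0.57) ≈ 17.5465.
y_gold = 17.5465^0.43 ≈ 3.4277.

(a) k_gold ≈ 17.547; (b) y_gold ≈ 3.428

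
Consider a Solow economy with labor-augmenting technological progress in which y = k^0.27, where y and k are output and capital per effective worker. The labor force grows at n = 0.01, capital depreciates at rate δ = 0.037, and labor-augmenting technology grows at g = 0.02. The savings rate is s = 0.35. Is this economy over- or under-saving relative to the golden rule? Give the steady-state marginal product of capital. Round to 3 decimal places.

n + g + δ = 0.01 + 0.02 + 0.037 = 0.067.
Steady-state k*: s·k^0.27 = 0.067·k gives k* = (0.35/0.067)^(1/0.73) ≈ 9.6284.
MPK = 0.27·9.6284^(-0.73) ≈ 0.0517.
MPK < n+g+δ = 0.067, so the economy is dynamically inefficient (over-saving).

over-saving; MPK ≈ 0.052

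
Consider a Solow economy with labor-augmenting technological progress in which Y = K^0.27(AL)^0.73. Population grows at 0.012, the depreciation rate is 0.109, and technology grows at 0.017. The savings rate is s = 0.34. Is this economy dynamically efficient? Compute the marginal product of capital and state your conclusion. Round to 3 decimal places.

dynamically inefficient; MPK ≈ 0.110

Capital per effective worker breaks even when investment replaces (n + g + δ)·k; here n + g + δ = 0.138.
Steady-state k*: s·k^0.27 = 0.138·k gives k* = (0.34/0.138)^(1/0.73) ≈ 3.4390.
MPK = 0.27·3.4390^(-0.73) ≈ 0.1096.
MPK < n+g+δ = 0.138, so the economy is dynamically inefficient (over-saving).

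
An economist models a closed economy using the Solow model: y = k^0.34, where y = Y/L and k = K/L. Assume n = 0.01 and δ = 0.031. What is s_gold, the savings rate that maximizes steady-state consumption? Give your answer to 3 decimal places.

s_gold = 0.340

n + δ = 0.01 + 0.031 = 0.041.
At the golden rule MPK = n+δ, and in any Cobb-Douglas steady state s = (n+δ)·k/y = MPK·k/y = capital's share 0.34.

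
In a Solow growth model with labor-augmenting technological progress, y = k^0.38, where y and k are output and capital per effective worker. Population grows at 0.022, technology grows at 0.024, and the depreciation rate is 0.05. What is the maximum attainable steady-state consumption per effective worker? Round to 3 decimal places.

n + g + δ = 0.022 + 0.024 + 0.05 = 0.096.
At the golden rule the marginal product of capital equals n+g+δ: 0.38·k^(0.38−1) = 0.096. Solving, k_gold = (0.38/0.096)^(1/0.62) ≈ 9.1988.
y_gold = 9.1988^0.38 ≈ 2.3239.
c_gold = y_gold − (n+g+δ)·k_gold = 2.3239 − 0.096·9.1988 ≈ 1.4408.

c_gold ≈ 1.441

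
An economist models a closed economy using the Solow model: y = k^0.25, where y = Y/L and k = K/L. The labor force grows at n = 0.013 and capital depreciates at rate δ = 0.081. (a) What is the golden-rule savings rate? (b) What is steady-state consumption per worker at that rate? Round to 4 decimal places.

(a) s_gold = 0.2500; (b) c_gold ≈ 1.0391

n + δ = 0.013 + 0.081 = 0.094.
For Cobb-Douglas, s_gold equals capital's share: s_gold = 0.25.
Maximizing c = f(k) − (n+δ)·k gives f'(k) = n+δ, i.e. 0.25·k^(0.25−1) = 0.094, so k_gold = (0.25/0.094)^(1/0.75) ≈ 3.6848.
y_gold = 3.6848^0.25 ≈ 1.3855; c_gold = (1−0.25)·y_gold ≈ 1.0391.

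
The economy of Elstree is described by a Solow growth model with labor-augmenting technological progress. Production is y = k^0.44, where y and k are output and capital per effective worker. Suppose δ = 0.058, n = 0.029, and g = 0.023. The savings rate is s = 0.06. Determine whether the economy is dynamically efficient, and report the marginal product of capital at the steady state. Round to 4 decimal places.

dynamically efficient; MPK ≈ 0.8067

Break-even investment rate: n + g + δ = 0.029 + 0.023 + 0.058 = 0.11.
Steady-state k*: s·k^0.44 = 0.11·k gives k* = (0.06/0.11)^(1/0.56) ≈ 0.3388.
MPK = 0.44·0.3388^(-0.56) ≈ 0.8067.
MPK > n+g+δ = 0.11, so the economy is dynamically efficient (under-saving).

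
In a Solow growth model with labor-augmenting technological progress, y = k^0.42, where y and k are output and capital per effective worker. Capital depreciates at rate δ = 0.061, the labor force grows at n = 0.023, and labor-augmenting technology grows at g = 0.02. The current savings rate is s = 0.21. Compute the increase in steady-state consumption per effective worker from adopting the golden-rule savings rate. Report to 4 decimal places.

Δc ≈ 0.2796

n + g + δ = 0.023 + 0.02 + 0.061 = 0.104.
Current steady state (s = 0.21): k* = (0.21/0.104)^(1/0.58) ≈ 3.3588, y* = 3.3588^0.42 ≈ 1.6634, c* = (1−0.21)·1.6634 ≈ 1.3141.
Setting f'(k) = n+g+δ gives 0.42·k^(0.42−1) = 0.104, hence k_gold = (0.42/0.104)^(1/0.58) ≈ 11.0969.
y_gold = 11.0969^0.42 ≈ 2.7478, c_gold = y_gold − 0.104·k_gold ≈ 1.5937.
Gain: Δc = 1.5937 − 1.3141 ≈ 0.2796.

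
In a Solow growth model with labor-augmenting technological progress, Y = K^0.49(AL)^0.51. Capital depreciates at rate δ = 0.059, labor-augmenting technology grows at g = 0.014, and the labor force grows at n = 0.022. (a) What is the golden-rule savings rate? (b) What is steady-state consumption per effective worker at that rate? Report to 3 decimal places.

The effective depreciation rate is n + g + δ = 0.022 + 0.014 + 0.059 = 0.095.
For Cobb-Douglas, s_gold equals capital's share: s_gold = 0.49.
At the golden rule the marginal product of capital equals n+g+δ: 0.49·k^(0.49−1) = 0.095. Solving, k_gold = (0.49/0.095)^(1/0.51) ≈ 24.9462.
y_gold = 24.9462^0.49 ≈ 4.8365; c_gold = (1−0.49)·y_gold ≈ 2.4666.

(a) s_gold = 0.490; (b) c_gold ≈ 2.467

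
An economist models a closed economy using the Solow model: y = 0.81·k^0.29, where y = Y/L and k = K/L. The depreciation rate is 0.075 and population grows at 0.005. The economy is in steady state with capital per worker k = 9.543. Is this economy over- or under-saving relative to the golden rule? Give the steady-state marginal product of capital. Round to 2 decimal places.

Capital per worker breaks even when investment replaces (n + δ)·k; here n + δ = 0.08.
MPK = 0.29·0.81·k^(0.29−1) = 0.29·0.81·9.543^(-0.71) ≈ 0.0473.
MPK < 0.08, so the economy is dynamically inefficient (over-saving).

over-saving; MPK ≈ 0.05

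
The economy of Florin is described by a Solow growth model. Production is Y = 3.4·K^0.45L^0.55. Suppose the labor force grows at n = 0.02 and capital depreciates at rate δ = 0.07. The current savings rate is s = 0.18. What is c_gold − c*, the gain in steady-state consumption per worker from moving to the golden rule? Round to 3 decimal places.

Δc ≈ 5.613

Capital per worker breaks even when investment replaces (n + δ)·k; here n + δ = 0.09.
Current steady state (s = 0.18): k* = (0.18·3.4/0.09)^(1/0.55) ≈ 32.6327, y* = 3.4·32.6327^0.45 ≈ 16.3163, c* = (1−0.18)·16.3163 ≈ 13.3794.
Maximizing c = f(k) − (n+δ)·k gives f'(k) = n+δ, i.e. 0.45·3.4·k^(0.45−1) = 0.09, so k_gold = (0.45·3.4/0.09)^(1/0.55) ≈ 172.6553.
y_gold = 3.4·172.6553^0.45 ≈ 34.5311, c_gold = y_gold − 0.09·k_gold ≈ 18.9921.
Gain: Δc = 18.9921 − 13.3794 ≈ 5.6127.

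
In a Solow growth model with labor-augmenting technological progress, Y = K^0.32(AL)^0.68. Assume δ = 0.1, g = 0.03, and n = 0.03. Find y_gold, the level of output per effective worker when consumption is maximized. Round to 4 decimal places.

The effective depreciation rate is n + g + δ = 0.03 + 0.03 + 0.1 = 0.16.
Setting f'(k) = n+g+δ gives 0.32·k^(0.32−1) = 0.16, hence k_gold = (0.32/0.16)^(1/0.68) ≈ 2.7713.
Output: y_gold = k_gold^0.32 = 2.7713^0.32 ≈ 1.3857.

y_gold ≈ 1.3857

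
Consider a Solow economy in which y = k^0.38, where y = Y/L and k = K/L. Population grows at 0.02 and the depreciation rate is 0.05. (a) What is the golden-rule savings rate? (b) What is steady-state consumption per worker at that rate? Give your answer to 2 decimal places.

Break-even investment rate: n + δ = 0.02 + 0.05 = 0.07.
For Cobb-Douglas, s_gold equals capital's share: s_gold = 0.38.
Setting f'(k) = n+δ gives 0.38·k^(0.38−1) = 0.07, hence k_gold = (0.38/0.07)^(1/0.62) ≈ 15.3101.
y_gold = 15.3101^0.38 ≈ 2.8203; c_gold = (1−0.38)·y_gold ≈ 1.7486.

(a) s_gold = 0.38; (b) c_gold ≈ 1.75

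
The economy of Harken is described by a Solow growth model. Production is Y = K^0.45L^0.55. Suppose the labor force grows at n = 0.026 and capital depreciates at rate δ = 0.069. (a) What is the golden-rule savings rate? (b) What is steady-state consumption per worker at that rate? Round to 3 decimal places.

(a) s_gold = 0.450; (b) c_gold ≈ 1.964

Break-even investment rate: n + δ = 0.026 + 0.069 = 0.095.
For Cobb-Douglas, s_gold equals capital's share: s_gold = 0.45.
At the golden rule the marginal product of capital equals n+δ: 0.45·k^(0.45−1) = 0.095. Solving, k_gold = (0.45/0.095)^(1/0.55) ≈ 16.9107.
y_gold = 16.9107^0.45 ≈ 3.5700; c_gold = (1−0.45)·y_gold ≈ 1.9635.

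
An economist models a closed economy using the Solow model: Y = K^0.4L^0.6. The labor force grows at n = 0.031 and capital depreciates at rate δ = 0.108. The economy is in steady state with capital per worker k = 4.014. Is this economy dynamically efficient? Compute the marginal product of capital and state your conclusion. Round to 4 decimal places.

dynamically efficient; MPK ≈ 0.1737

Break-even investment rate: n + δ = 0.031 + 0.108 = 0.139.
MPK = 0.4·k^(0.4−1) = 0.4·4.014^(-0.6) ≈ 0.1737.
MPK > 0.139, so the economy is dynamically efficient (under-saving).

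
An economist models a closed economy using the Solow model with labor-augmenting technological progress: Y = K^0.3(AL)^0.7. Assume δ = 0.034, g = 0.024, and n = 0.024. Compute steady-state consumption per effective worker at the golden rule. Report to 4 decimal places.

c_gold ≈ 1.2204

The effective depreciation rate is n + g + δ = 0.024 + 0.024 + 0.034 = 0.082.
At the golden rule the marginal product of capital equals n+g+δ: 0.3·k^(0.3−1) = 0.082. Solving, k_gold = (0.3/0.082)^(1/0.7) ≈ 6.3786.
y_gold = 6.3786^0.3 ≈ 1.7435.
c_gold = y_gold − (n+g+δ)·k_gold = 1.7435 − 0.082·6.3786 ≈ 1.2204.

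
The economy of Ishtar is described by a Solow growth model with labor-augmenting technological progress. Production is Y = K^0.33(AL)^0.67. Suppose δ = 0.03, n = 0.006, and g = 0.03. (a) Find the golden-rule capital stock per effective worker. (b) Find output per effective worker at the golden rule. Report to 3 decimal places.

(a) k_gold ≈ 11.047; (b) y_gold ≈ 2.209

n + g + δ = 0.006 + 0.03 + 0.03 = 0.066.
Golden rule sets MPK = n+g+δ: 0.33·k^(0.33−1) = 0.066, so k_gold = (0.33/0.066)^(1/0.67) ≈ 11.0469.
y_gold = 11.0469^0.33 ≈ 2.2094.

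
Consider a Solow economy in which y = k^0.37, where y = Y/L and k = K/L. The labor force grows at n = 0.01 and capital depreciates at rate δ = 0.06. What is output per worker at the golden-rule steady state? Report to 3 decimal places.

n + δ = 0.01 + 0.06 = 0.07.
At the golden rule the marginal product of capital equals n+δ: 0.37·k^(0.37−1) = 0.07. Solving, k_gold = (0.37/0.07)^(1/0.63) ≈ 14.0535.
Output: y_gold = k_gold^0.37 = 14.0535^0.37 ≈ 2.6588.

y_gold ≈ 2.659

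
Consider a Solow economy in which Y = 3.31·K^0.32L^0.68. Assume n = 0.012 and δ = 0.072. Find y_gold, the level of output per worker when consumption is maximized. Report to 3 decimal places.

The effective depreciation rate is n + δ = 0.012 + 0.072 = 0.084.
At the golden rule the marginal product of capital equals n+δ: 0.32·3.31·k^(0.32−1) = 0.084. Solving, k_gold = (0.32·3.31/0.084)^(1/0.68) ≈ 41.5599.
Output: y_gold = 3.31·k_gold^0.32 = 3.31·41.5599^0.32 ≈ 10.9095.

y_gold ≈ 10.909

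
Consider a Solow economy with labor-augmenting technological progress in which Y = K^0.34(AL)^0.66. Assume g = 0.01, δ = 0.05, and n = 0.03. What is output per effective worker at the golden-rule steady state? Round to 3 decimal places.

y_gold ≈ 1.983

The effective depreciation rate is n + g + δ = 0.03 + 0.01 + 0.05 = 0.09.
Setting f'(k) = n+g+δ gives 0.34·k^(0.34−1) = 0.09, hence k_gold = (0.34/0.09)^(1/0.66) ≈ 7.4920.
Output: y_gold = k_gold^0.34 = 7.4920^0.34 ≈ 1.9832.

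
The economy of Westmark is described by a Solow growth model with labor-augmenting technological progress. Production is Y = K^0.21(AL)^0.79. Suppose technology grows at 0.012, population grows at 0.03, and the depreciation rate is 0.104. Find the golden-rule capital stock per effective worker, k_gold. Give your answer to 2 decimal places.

k_gold ≈ 1.58

Capital per effective worker breaks even when investment replaces (n + g + δ)·k; here n + g + δ = 0.146.
Setting f'(k) = n+g+δ gives 0.21·k^(0.21−1) = 0.146, hence k_gold = (0.21/0.146)^(1/0.79) ≈ 1.5843.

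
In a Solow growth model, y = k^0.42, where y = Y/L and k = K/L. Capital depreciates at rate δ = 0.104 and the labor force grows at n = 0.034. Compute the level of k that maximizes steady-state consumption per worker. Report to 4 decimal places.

Capital per worker breaks even when investment replaces (n + δ)·k; here n + δ = 0.138.
At the golden rule the marginal product of capital equals n+δ: 0.42·k^(0.42−1) = 0.138. Solving, k_gold = (0.42/0.138)^(1/0.58) ≈ 6.8139.

k_gold ≈ 6.8139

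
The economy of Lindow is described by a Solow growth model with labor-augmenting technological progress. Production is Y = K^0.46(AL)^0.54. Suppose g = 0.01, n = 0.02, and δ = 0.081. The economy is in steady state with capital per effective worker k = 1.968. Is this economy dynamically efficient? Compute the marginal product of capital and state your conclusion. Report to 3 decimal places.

dynamically efficient; MPK ≈ 0.319

The effective depreciation rate is n + g + δ = 0.02 + 0.01 + 0.081 = 0.111.
MPK = 0.46·k^(0.46−1) = 0.46·1.968^(-0.54) ≈ 0.3191.
MPK > 0.111, so the economy is dynamically efficient (under-saving).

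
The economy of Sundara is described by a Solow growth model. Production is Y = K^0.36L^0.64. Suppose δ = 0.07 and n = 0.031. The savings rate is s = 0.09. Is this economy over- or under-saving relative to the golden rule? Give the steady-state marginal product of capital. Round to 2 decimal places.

under-saving; MPK ≈ 0.40

n + δ = 0.031 + 0.07 = 0.101.
Steady-state k*: s·k^0.36 = 0.101·k gives k* = (0.09/0.101)^(1/0.64) ≈ 0.8351.
MPK = 0.36·0.8351^(-0.64) ≈ 0.4040.
MPK > n+δ = 0.101, so the economy is dynamically efficient (under-saving).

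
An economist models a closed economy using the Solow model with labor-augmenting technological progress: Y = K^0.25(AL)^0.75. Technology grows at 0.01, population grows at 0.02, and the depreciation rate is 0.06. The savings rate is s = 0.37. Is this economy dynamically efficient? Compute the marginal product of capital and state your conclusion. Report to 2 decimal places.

dynamically inefficient; MPK ≈ 0.06

n + g + δ = 0.02 + 0.01 + 0.06 = 0.09.
Steady-state k*: s·k^0.25 = 0.09·k gives k* = (0.37/0.09)^(1/0.75) ≈ 6.5859.
MPK = 0.25·6.5859^(-0.75) ≈ 0.0608.
MPK < n+g+δ = 0.09, so the economy is dynamically inefficient (over-saving).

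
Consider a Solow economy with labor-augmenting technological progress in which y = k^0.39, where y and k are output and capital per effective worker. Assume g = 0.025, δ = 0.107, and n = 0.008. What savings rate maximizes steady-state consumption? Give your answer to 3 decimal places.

n + g + δ = 0.008 + 0.025 + 0.107 = 0.14.
At the golden rule MPK = n+g+δ, and in any Cobb-Douglas steady state s = (n+g+δ)·k/y = MPK·k/y = capital's share 0.39.

s_gold = 0.390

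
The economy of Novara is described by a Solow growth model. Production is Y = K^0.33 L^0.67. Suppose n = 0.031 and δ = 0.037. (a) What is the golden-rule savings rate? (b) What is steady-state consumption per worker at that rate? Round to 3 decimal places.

The effective depreciation rate is n + δ = 0.031 + 0.037 = 0.068.
For Cobb-Douglas, s_gold equals capital's share: s_gold = 0.33.
Maximizing c = f(k) − (n+δ)·k gives f'(k) = n+δ, i.e. 0.33·k^(0.33−1) = 0.068, so k_gold = (0.33/0.068)^(1/0.67) ≈ 10.5655.
y_gold = 10.5655^0.33 ≈ 2.1771; c_gold = (1−0.33)·y_gold ≈ 1.4587.

(a) s_gold = 0.330; (b) c_gold ≈ 1.459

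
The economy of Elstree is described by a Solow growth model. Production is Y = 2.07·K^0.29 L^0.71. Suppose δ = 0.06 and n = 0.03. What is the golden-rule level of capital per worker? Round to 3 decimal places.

Break-even investment rate: n + δ = 0.03 + 0.06 = 0.09.
Setting f'(k) = n+δ gives 0.29·2.07·k^(0.29−1) = 0.09, hence k_gold = (0.29·2.07/0.09)^(1/0.71) ≈ 14.4791.

k_gold ≈ 14.479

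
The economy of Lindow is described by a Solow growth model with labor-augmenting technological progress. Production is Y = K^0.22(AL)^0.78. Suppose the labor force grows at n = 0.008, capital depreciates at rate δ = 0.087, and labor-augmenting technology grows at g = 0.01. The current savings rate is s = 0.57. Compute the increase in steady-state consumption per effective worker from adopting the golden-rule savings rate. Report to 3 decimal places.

Capital per effective worker breaks even when investment replaces (n + g + δ)·k; here n + g + δ = 0.105.
Current steady state (s = 0.57): k* = (0.57/0.105)^(1/0.78) ≈ 8.7479, y* = 8.7479^0.22 ≈ 1.6115, c* = (1−0.57)·1.6115 ≈ 0.6929.
Golden rule sets MPK = n+g+δ: 0.22·k^(0.22−1) = 0.105, so k_gold = (0.22/0.105)^(1/0.78) ≈ 2.5813.
y_gold = 2.5813^0.22 ≈ 1.2320, c_gold = y_gold − 0.105·k_gold ≈ 0.9609.
Gain: Δc = 0.9609 − 0.6929 ≈ 0.2680.

Δc ≈ 0.268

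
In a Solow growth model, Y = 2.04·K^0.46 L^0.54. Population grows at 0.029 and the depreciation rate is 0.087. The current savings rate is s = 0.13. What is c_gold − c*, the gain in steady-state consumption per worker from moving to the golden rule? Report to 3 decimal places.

The effective depreciation rate is n + δ = 0.029 + 0.087 = 0.116.
Current steady state (s = 0.13): k* = (0.13·2.04/0.116)^(1/0.54) ≈ 4.6241, y* = 2.04·4.6241^0.46 ≈ 4.1261, c* = (1−0.13)·4.1261 ≈ 3.5897.
At the golden rule the marginal product of capital equals n+δ: 0.46·2.04·k^(0.46−1) = 0.116. Solving, k_gold = (0.46·2.04/0.116)^(1/0.54) ≈ 48.0122.
y_gold = 2.04·48.0122^0.46 ≈ 12.1074, c_gold = y_gold − 0.116·k_gold ≈ 6.5380.
Gain: Δc = 6.5380 − 3.5897 ≈ 2.9483.

Δc ≈ 2.948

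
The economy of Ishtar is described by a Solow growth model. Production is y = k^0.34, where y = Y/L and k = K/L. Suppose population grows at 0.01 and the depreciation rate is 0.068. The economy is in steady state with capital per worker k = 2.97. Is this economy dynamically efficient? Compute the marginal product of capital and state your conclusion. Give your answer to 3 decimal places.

dynamically efficient; MPK ≈ 0.166

The effective depreciation rate is n + δ = 0.01 + 0.068 = 0.078.
MPK = 0.34·k^(0.34−1) = 0.34·2.97^(-0.66) ≈ 0.1658.
MPK > 0.078, so the economy is dynamically efficient (under-saving).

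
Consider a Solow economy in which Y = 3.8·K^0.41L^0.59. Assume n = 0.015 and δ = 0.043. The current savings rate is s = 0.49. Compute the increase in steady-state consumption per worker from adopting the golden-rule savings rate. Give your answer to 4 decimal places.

Δc ≈ 0.4768

The effective depreciation rate is n + δ = 0.015 + 0.043 = 0.058.
Current steady state (s = 0.49): k* = (0.49·3.8/0.058)^(1/0.59) ≈ 357.6658, y* = 3.8·357.6658^0.41 ≈ 42.3360, c* = (1−0.49)·42.3360 ≈ 21.5913.
Maximizing c = f(k) − (n+δ)·k gives f'(k) = n+δ, i.e. 0.41·3.8·k^(0.41−1) = 0.058, so k_gold = (0.41·3.8/0.058)^(1/0.59) ≈ 264.4054.
y_gold = 3.8·264.4054^0.41 ≈ 37.4037, c_gold = y_gold − 0.058·k_gold ≈ 22.0682.
Gain: Δc = 22.0682 − 21.5913 ≈ 0.4768.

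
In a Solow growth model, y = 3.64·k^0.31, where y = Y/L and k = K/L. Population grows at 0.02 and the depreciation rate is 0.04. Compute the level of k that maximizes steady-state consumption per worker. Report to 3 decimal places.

n + δ = 0.02 + 0.04 = 0.06.
At the golden rule the marginal product of capital equals n+δ: 0.31·3.64·k^(0.31−1) = 0.06. Solving, k_gold = (0.31·3.64/0.06)^(1/0.69) ≈ 70.2795.

k_gold ≈ 70.280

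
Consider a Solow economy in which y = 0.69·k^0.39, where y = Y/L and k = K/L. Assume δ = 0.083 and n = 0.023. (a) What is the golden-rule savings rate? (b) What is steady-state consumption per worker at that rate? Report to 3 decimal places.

Capital per worker breaks even when investment replaces (n + δ)·k; here n + δ = 0.106.
For Cobb-Douglas, s_gold equals capital's share: s_gold = 0.39.
Maximizing c = f(k) − (n+δ)·k gives f'(k) = n+δ, i.e. 0.39·0.69·k^(0.39−1) = 0.106, so k_gold = (0.39·0.69/0.106)^(1/0.61) ≈ 4.6057.
y_gold = 0.69·4.6057^0.39 ≈ 1.2518; c_gold = (1−0.39)·y_gold ≈ 0.7636.

(a) s_gold = 0.390; (b) c_gold ≈ 0.764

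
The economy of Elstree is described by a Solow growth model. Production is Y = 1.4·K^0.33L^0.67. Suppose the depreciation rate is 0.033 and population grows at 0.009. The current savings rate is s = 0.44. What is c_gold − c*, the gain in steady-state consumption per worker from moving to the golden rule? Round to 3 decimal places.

Capital per worker breaks even when investment replaces (n + δ)·k; here n + δ = 0.042.
Current steady state (s = 0.44): k* = (0.44·1.4/0.042)^(1/0.67) ≈ 55.0545, y* = 1.4·55.0545^0.33 ≈ 5.2552, c* = (1−0.44)·5.2552 ≈ 2.9429.
At the golden rule the marginal product of capital equals n+δ: 0.33·1.4·k^(0.33−1) = 0.042. Solving, k_gold = (0.33·1.4/0.042)^(1/0.67) ≈ 35.8358.
y_gold = 1.4·35.8358^0.33 ≈ 4.5609, c_gold = y_gold − 0.042·k_gold ≈ 3.0558.
Gain: Δc = 3.0558 − 2.9429 ≈ 0.1129.

Δc ≈ 0.113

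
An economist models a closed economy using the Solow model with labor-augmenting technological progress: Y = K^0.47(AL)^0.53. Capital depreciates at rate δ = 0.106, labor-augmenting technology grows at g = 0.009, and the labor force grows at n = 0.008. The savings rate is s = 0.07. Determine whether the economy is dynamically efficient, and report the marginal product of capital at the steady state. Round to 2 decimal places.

The effective depreciation rate is n + g + δ = 0.008 + 0.009 + 0.106 = 0.123.
Steady-state k*: s·k^0.47 = 0.123·k gives k* = (0.07/0.123)^(1/0.53) ≈ 0.3452.
MPK = 0.47·0.3452^(-0.53) ≈ 0.8259.
MPK > n+g+δ = 0.123, so the economy is dynamically efficient (under-saving).

dynamically efficient; MPK ≈ 0.83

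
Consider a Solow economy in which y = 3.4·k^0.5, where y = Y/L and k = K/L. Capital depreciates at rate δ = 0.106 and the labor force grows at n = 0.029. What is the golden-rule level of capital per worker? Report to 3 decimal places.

The effective depreciation rate is n + δ = 0.029 + 0.106 = 0.135.
Golden rule sets MPK = n+δ: 0.5·3.4·k^(0.5−1) = 0.135, so k_gold = (0.5·3.4/0.135)^(1/0.5) ≈ 158.5734.

k_gold ≈ 158.573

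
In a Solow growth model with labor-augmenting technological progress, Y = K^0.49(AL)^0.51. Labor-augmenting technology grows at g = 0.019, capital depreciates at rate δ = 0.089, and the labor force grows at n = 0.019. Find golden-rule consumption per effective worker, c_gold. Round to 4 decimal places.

c_gold ≈ 1.8662

n + g + δ = 0.019 + 0.019 + 0.089 = 0.127.
Maximizing c = f(k) − (n+g+δ)·k gives f'(k) = n+g+δ, i.e. 0.49·k^(0.49−1) = 0.127, so k_gold = (0.49/0.127)^(1/0.51) ≈ 14.1185.
y_gold = 14.1185^0.49 ≈ 3.6593.
c_gold = y_gold − (n+g+δ)·k_gold = 3.6593 − 0.127·14.1185 ≈ 1.8662.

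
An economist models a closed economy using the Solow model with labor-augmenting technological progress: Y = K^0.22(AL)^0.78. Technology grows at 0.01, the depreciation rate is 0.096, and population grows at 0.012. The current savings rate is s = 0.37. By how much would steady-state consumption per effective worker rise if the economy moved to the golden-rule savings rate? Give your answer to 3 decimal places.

Δc ≈ 0.060

Capital per effective worker breaks even when investment replaces (n + g + δ)·k; here n + g + δ = 0.118.
Current steady state (s = 0.37): k* = (0.37/0.118)^(1/0.78) ≈ 4.3282, y* = 4.3282^0.22 ≈ 1.3803, c* = (1−0.37)·1.3803 ≈ 0.8696.
Setting f'(k) = n+g+δ gives 0.22·k^(0.22−1) = 0.118, hence k_gold = (0.22/0.118)^(1/0.78) ≈ 2.2225.
y_gold = 2.2225^0.22 ≈ 1.1921, c_gold = y_gold − 0.118·k_gold ≈ 0.9298.
Gain: Δc = 0.9298 − 0.8696 ≈ 0.0602.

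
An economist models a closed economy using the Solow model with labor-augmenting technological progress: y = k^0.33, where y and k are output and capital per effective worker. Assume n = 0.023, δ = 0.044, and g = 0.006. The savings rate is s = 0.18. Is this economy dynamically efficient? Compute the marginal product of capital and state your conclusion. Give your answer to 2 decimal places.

Capital per effective worker breaks even when investment replaces (n + g + δ)·k; here n + g + δ = 0.073.
Steady-state k*: s·k^0.33 = 0.073·k gives k* = (0.18/0.073)^(1/0.67) ≈ 3.8459.
MPK = 0.33·3.8459^(-0.67) ≈ 0.1338.
MPK > n+g+δ = 0.073, so the economy is dynamically efficient (under-saving).

dynamically efficient; MPK ≈ 0.13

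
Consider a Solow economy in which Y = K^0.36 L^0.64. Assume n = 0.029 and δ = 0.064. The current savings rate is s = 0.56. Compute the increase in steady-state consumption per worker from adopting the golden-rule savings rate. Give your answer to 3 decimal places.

Capital per worker breaks even when investment replaces (n + δ)·k; here n + δ = 0.093.
Current steady state (s = 0.56): k* = (0.56/0.093)^(1/0.64) ≈ 16.5306, y* = 16.5306^0.36 ≈ 2.7453, c* = (1−0.56)·2.7453 ≈ 1.2079.
Golden rule sets MPK = n+δ: 0.36·k^(0.36−1) = 0.093, so k_gold = (0.36/0.093)^(1/0.64) ≈ 8.2883.
y_gold = 8.2883^0.36 ≈ 2.1412, c_gold = y_gold − 0.093·k_gold ≈ 1.3703.
Gain: Δc = 1.3703 − 1.2079 ≈ 0.1624.

Δc ≈ 0.162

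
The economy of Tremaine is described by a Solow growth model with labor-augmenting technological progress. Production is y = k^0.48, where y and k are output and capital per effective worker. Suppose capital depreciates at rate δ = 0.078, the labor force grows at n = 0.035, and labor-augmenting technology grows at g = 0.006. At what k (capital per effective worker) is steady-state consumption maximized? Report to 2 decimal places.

k_gold ≈ 14.61

Break-even investment rate: n + g + δ = 0.035 + 0.006 + 0.078 = 0.119.
Maximizing c = f(k) − (n+g+δ)·k gives f'(k) = n+g+δ, i.e. 0.48·k^(0.48−1) = 0.119, so k_gold = (0.48/0.119)^(1/0.52) ≈ 14.6149.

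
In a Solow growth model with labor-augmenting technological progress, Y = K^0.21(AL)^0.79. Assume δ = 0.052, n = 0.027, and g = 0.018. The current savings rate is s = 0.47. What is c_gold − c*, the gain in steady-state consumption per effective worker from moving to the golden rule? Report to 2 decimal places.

Capital per effective worker breaks even when investment replaces (n + g + δ)·k; here n + g + δ = 0.097.
Current steady state (s = 0.47): k* = (0.47/0.097)^(1/0.79) ≈ 7.3706, y* = 7.3706^0.21 ≈ 1.5212, c* = (1−0.47)·1.5212 ≈ 0.8062.
Setting f'(k) = n+g+δ gives 0.21·k^(0.21−1) = 0.097, hence k_gold = (0.21/0.097)^(1/0.79) ≈ 2.6584.
y_gold = 2.6584^0.21 ≈ 1.2279, c_gold = y_gold − 0.097·k_gold ≈ 0.9701.
Gain: Δc = 0.9701 − 0.8062 ≈ 0.1638.

Δc ≈ 0.16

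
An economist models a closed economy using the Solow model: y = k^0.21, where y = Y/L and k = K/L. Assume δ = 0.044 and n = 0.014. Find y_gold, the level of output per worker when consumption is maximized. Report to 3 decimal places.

y_gold ≈ 1.408

The effective depreciation rate is n + δ = 0.014 + 0.044 = 0.058.
At the golden rule the marginal product of capital equals n+δ: 0.21·k^(0.21−1) = 0.058. Solving, k_gold = (0.21/0.058)^(1/0.79) ≈ 5.0972.
Output: y_gold = k_gold^0.21 = 5.0972^0.21 ≈ 1.4078.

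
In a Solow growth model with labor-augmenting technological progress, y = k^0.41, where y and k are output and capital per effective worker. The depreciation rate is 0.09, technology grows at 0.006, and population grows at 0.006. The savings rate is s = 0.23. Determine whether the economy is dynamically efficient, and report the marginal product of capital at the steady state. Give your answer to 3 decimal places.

Capital per effective worker breaks even when investment replaces (n + g + δ)·k; here n + g + δ = 0.102.
Steady-state k*: s·k^0.41 = 0.102·k gives k* = (0.23/0.102)^(1/0.59) ≈ 3.9675.
MPK = 0.41·3.9675^(-0.59) ≈ 0.1818.
MPK > n+g+δ = 0.102, so the economy is dynamically efficient (under-saving).

dynamically efficient; MPK ≈ 0.182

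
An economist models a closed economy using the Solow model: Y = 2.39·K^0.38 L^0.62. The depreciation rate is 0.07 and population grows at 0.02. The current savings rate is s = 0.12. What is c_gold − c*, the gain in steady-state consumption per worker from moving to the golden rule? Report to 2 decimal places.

Δc ≈ 1.83

Break-even investment rate: n + δ = 0.02 + 0.07 = 0.09.
Current steady state (s = 0.12): k* = (0.12·2.39/0.09)^(1/0.62) ≈ 6.4839, y* = 2.39·6.4839^0.38 ≈ 4.8629, c* = (1−0.12)·4.8629 ≈ 4.2793.
Golden rule sets MPK = n+δ: 0.38·2.39·k^(0.38−1) = 0.09, so k_gold = (0.38·2.39/0.09)^(1/0.62) ≈ 41.6156.
y_gold = 2.39·41.6156^0.38 ≈ 9.8563, c_gold = y_gold − 0.09·k_gold ≈ 6.1109.
Gain: Δc = 6.1109 − 4.2793 ≈ 1.8316.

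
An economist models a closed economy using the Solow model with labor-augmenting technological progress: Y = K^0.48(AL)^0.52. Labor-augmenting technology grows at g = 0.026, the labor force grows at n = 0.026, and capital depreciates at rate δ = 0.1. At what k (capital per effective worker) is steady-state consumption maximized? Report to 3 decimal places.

Break-even investment rate: n + g + δ = 0.026 + 0.026 + 0.1 = 0.152.
Setting f'(k) = n+g+δ gives 0.48·k^(0.48−1) = 0.152, hence k_gold = (0.48/0.152)^(1/0.52) ≈ 9.1281.

k_gold ≈ 9.128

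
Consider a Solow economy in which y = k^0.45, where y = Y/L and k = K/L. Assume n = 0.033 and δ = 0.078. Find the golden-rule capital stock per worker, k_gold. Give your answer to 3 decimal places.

The effective depreciation rate is n + δ = 0.033 + 0.078 = 0.111.
Golden rule sets MPK = n+δ: 0.45·k^(0.45−1) = 0.111, so k_gold = (0.45/0.111)^(1/0.55) ≈ 12.7425.

k_gold ≈ 12.742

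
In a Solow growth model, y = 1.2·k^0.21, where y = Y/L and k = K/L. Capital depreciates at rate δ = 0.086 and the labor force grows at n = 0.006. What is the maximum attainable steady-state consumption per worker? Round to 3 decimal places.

c_gold ≈ 1.239

n + δ = 0.006 + 0.086 = 0.092.
Maximizing c = f(k) − (n+δ)·k gives f'(k) = n+δ, i.e. 0.21·1.2·k^(0.21−1) = 0.092, so k_gold = (0.21·1.2/0.092)^(1/0.79) ≈ 3.5805.
y_gold = 1.2·3.5805^0.21 ≈ 1.5686.
c_gold = y_gold − (n+δ)·k_gold = 1.5686 − 0.092·3.5805 ≈ 1.2392.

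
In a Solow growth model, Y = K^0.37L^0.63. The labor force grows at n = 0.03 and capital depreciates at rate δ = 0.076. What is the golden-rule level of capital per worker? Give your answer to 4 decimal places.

n + δ = 0.03 + 0.076 = 0.106.
Maximizing c = f(k) − (n+δ)·k gives f'(k) = n+δ, i.e. 0.37·k^(0.37−1) = 0.106, so k_gold = (0.37/0.106)^(1/0.63) ≈ 7.2734.

k_gold ≈ 7.2734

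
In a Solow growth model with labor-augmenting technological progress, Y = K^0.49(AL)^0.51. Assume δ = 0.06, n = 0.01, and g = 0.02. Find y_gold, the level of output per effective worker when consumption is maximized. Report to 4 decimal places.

y_gold ≈ 5.0944

The effective depreciation rate is n + g + δ = 0.01 + 0.02 + 0.06 = 0.09.
Golden rule sets MPK = n+g+δ: 0.49·k^(0.49−1) = 0.09, so k_gold = (0.49/0.09)^(1/0.51) ≈ 27.7362.
Output: y_gold = k_gold^0.49 = 27.7362^0.49 ≈ 5.0944.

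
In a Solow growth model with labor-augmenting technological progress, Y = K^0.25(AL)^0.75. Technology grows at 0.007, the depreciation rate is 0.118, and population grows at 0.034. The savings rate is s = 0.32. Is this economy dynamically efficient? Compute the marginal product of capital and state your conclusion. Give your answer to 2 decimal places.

Break-even investment rate: n + g + δ = 0.034 + 0.007 + 0.118 = 0.159.
Steady-state k*: s·k^0.25 = 0.159·k gives k* = (0.32/0.159)^(1/0.75) ≈ 2.5410.
MPK = 0.25·2.5410^(-0.75) ≈ 0.1242.
MPK < n+g+δ = 0.159, so the economy is dynamically inefficient (over-saving).

dynamically inefficient; MPK ≈ 0.12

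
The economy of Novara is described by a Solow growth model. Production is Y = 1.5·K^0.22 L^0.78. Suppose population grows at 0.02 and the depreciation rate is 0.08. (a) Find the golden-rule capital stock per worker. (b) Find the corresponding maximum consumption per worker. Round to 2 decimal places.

Capital per worker breaks even when investment replaces (n + δ)·k; here n + δ = 0.1.
Golden rule sets MPK = n+δ: 0.22·1.5·k^(0.22−1) = 0.1, so k_gold = (0.22·1.5/0.1)^(1/0.78) ≈ 4.6213.
y_gold = 1.5·4.6213^0.22 ≈ 2.1006; c_gold = y_gold − 0.1·k_gold ≈ 1.6385.

(a) k_gold ≈ 4.62; (b) c_gold ≈ 1.64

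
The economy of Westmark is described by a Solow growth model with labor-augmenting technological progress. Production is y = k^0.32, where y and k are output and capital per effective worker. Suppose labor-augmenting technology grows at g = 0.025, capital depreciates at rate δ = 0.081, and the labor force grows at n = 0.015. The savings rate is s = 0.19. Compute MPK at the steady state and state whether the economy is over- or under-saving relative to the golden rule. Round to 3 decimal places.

under-saving; MPK ≈ 0.204

Capital per effective worker breaks even when investment replaces (n + g + δ)·k; here n + g + δ = 0.121.
Steady-state k*: s·k^0.32 = 0.121·k gives k* = (0.19/0.121)^(1/0.68) ≈ 1.9417.
MPK = 0.32·1.9417^(-0.68) ≈ 0.2038.
MPK > n+g+δ = 0.121, so the economy is dynamically efficient (under-saving).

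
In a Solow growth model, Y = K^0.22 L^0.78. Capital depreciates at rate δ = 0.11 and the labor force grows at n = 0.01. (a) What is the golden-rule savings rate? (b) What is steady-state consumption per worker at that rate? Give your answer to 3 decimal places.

Break-even investment rate: n + δ = 0.01 + 0.11 = 0.12.
For Cobb-Douglas, s_gold equals capital's share: s_gold = 0.22.
Golden rule sets MPK = n+δ: 0.22·k^(0.22−1) = 0.12, so k_gold = (0.22/0.12)^(1/0.78) ≈ 2.1751.
y_gold = 2.1751^0.22 ≈ 1.1864; c_gold = (1−0.22)·y_gold ≈ 0.9254.

(a) s_gold = 0.220; (b) c_gold ≈ 0.925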